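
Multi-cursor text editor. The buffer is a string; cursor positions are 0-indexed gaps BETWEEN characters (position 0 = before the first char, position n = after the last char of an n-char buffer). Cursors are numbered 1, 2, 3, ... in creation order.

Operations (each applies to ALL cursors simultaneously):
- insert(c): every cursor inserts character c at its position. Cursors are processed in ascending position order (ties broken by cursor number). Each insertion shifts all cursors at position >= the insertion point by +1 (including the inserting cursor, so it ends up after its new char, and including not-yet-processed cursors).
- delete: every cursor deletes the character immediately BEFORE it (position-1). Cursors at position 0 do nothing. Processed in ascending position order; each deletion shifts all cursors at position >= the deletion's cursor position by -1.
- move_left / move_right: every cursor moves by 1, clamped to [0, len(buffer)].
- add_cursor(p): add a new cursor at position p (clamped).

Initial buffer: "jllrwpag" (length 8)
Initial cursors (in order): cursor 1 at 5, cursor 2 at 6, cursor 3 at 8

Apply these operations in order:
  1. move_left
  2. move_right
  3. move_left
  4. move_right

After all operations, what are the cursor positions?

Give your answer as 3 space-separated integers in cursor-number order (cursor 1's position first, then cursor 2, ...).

After op 1 (move_left): buffer="jllrwpag" (len 8), cursors c1@4 c2@5 c3@7, authorship ........
After op 2 (move_right): buffer="jllrwpag" (len 8), cursors c1@5 c2@6 c3@8, authorship ........
After op 3 (move_left): buffer="jllrwpag" (len 8), cursors c1@4 c2@5 c3@7, authorship ........
After op 4 (move_right): buffer="jllrwpag" (len 8), cursors c1@5 c2@6 c3@8, authorship ........

Answer: 5 6 8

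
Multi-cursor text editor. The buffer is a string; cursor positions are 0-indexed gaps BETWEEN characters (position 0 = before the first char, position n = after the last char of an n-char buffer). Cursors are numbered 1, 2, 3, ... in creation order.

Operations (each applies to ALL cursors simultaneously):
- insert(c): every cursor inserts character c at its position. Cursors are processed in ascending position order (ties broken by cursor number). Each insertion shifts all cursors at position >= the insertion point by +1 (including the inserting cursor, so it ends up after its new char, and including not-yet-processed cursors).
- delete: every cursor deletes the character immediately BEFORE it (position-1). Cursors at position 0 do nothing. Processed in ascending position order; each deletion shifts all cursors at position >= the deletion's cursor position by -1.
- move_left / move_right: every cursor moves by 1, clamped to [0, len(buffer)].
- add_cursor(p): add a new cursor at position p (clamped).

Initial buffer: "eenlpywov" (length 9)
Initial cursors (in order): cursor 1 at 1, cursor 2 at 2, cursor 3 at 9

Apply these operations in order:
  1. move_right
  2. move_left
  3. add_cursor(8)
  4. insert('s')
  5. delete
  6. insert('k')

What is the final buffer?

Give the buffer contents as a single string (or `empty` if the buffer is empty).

After op 1 (move_right): buffer="eenlpywov" (len 9), cursors c1@2 c2@3 c3@9, authorship .........
After op 2 (move_left): buffer="eenlpywov" (len 9), cursors c1@1 c2@2 c3@8, authorship .........
After op 3 (add_cursor(8)): buffer="eenlpywov" (len 9), cursors c1@1 c2@2 c3@8 c4@8, authorship .........
After op 4 (insert('s')): buffer="esesnlpywossv" (len 13), cursors c1@2 c2@4 c3@12 c4@12, authorship .1.2......34.
After op 5 (delete): buffer="eenlpywov" (len 9), cursors c1@1 c2@2 c3@8 c4@8, authorship .........
After op 6 (insert('k')): buffer="ekeknlpywokkv" (len 13), cursors c1@2 c2@4 c3@12 c4@12, authorship .1.2......34.

Answer: ekeknlpywokkv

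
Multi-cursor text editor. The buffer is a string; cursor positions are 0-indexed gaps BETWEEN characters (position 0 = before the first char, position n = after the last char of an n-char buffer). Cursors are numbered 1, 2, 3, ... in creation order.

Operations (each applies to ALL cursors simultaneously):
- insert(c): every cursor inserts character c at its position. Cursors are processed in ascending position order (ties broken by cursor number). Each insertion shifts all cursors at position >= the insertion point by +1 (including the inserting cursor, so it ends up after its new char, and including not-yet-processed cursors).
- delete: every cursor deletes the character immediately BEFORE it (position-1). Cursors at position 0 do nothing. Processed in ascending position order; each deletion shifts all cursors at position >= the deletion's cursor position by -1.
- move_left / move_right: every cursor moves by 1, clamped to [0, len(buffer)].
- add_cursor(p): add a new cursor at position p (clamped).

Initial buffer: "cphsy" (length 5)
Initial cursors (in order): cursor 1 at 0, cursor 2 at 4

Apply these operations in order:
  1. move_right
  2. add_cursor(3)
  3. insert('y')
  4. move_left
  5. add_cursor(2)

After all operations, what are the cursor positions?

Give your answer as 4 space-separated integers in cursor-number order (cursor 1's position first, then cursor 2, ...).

Answer: 1 7 4 2

Derivation:
After op 1 (move_right): buffer="cphsy" (len 5), cursors c1@1 c2@5, authorship .....
After op 2 (add_cursor(3)): buffer="cphsy" (len 5), cursors c1@1 c3@3 c2@5, authorship .....
After op 3 (insert('y')): buffer="cyphysyy" (len 8), cursors c1@2 c3@5 c2@8, authorship .1..3..2
After op 4 (move_left): buffer="cyphysyy" (len 8), cursors c1@1 c3@4 c2@7, authorship .1..3..2
After op 5 (add_cursor(2)): buffer="cyphysyy" (len 8), cursors c1@1 c4@2 c3@4 c2@7, authorship .1..3..2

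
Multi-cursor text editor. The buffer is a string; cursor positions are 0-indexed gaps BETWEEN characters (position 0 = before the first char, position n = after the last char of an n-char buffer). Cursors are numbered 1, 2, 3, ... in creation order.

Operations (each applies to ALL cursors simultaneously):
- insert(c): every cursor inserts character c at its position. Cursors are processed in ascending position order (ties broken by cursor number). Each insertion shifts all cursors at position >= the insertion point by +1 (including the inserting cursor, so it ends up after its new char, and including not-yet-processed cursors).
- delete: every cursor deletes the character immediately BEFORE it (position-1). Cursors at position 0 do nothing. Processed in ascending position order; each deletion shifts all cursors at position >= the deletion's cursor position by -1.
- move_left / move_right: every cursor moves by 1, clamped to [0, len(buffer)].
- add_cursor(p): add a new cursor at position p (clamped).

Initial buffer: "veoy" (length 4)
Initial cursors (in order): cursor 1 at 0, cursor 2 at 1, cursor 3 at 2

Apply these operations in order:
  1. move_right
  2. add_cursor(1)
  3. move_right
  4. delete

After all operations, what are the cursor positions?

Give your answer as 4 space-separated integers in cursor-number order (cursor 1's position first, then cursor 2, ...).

After op 1 (move_right): buffer="veoy" (len 4), cursors c1@1 c2@2 c3@3, authorship ....
After op 2 (add_cursor(1)): buffer="veoy" (len 4), cursors c1@1 c4@1 c2@2 c3@3, authorship ....
After op 3 (move_right): buffer="veoy" (len 4), cursors c1@2 c4@2 c2@3 c3@4, authorship ....
After op 4 (delete): buffer="" (len 0), cursors c1@0 c2@0 c3@0 c4@0, authorship 

Answer: 0 0 0 0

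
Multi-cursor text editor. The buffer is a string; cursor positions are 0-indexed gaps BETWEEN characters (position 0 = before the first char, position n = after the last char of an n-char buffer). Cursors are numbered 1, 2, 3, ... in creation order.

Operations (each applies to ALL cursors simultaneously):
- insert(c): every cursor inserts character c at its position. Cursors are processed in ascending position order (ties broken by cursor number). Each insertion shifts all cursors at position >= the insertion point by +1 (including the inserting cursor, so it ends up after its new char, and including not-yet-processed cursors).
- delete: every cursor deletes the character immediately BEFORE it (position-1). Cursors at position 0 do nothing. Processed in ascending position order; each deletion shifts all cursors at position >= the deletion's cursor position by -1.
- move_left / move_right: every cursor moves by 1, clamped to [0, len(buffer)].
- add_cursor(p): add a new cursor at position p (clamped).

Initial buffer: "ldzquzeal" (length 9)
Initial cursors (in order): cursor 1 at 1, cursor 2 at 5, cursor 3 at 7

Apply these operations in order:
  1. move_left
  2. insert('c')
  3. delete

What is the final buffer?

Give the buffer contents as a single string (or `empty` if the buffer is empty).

Answer: ldzquzeal

Derivation:
After op 1 (move_left): buffer="ldzquzeal" (len 9), cursors c1@0 c2@4 c3@6, authorship .........
After op 2 (insert('c')): buffer="cldzqcuzceal" (len 12), cursors c1@1 c2@6 c3@9, authorship 1....2..3...
After op 3 (delete): buffer="ldzquzeal" (len 9), cursors c1@0 c2@4 c3@6, authorship .........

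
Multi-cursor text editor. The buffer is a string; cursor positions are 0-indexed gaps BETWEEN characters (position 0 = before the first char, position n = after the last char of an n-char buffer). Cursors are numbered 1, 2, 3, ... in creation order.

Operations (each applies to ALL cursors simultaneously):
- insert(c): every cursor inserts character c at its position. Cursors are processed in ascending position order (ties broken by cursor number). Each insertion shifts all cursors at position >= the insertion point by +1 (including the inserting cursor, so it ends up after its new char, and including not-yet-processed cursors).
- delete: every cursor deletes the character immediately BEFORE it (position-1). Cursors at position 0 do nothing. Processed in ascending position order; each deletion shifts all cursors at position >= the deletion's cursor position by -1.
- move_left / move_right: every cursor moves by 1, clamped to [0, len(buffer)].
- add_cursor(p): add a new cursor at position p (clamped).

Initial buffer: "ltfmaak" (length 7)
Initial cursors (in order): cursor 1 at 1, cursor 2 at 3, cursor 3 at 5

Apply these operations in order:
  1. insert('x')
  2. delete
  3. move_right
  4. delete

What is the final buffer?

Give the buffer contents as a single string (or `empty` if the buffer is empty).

After op 1 (insert('x')): buffer="lxtfxmaxak" (len 10), cursors c1@2 c2@5 c3@8, authorship .1..2..3..
After op 2 (delete): buffer="ltfmaak" (len 7), cursors c1@1 c2@3 c3@5, authorship .......
After op 3 (move_right): buffer="ltfmaak" (len 7), cursors c1@2 c2@4 c3@6, authorship .......
After op 4 (delete): buffer="lfak" (len 4), cursors c1@1 c2@2 c3@3, authorship ....

Answer: lfak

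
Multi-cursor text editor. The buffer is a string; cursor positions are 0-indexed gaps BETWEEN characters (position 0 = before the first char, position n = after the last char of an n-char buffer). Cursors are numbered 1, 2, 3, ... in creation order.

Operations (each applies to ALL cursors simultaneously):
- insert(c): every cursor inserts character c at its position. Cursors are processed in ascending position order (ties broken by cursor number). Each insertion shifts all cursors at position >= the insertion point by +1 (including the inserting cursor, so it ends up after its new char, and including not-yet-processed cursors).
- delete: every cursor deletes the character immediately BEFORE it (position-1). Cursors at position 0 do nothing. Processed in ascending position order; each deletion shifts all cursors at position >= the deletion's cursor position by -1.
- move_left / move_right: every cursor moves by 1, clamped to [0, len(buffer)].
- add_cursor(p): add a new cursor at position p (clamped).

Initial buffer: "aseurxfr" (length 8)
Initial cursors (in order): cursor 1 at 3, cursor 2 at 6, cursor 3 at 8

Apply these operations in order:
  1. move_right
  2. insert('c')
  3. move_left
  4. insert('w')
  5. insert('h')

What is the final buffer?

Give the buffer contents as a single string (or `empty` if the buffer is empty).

Answer: aseuwhcrxfwhcrwhc

Derivation:
After op 1 (move_right): buffer="aseurxfr" (len 8), cursors c1@4 c2@7 c3@8, authorship ........
After op 2 (insert('c')): buffer="aseucrxfcrc" (len 11), cursors c1@5 c2@9 c3@11, authorship ....1...2.3
After op 3 (move_left): buffer="aseucrxfcrc" (len 11), cursors c1@4 c2@8 c3@10, authorship ....1...2.3
After op 4 (insert('w')): buffer="aseuwcrxfwcrwc" (len 14), cursors c1@5 c2@10 c3@13, authorship ....11...22.33
After op 5 (insert('h')): buffer="aseuwhcrxfwhcrwhc" (len 17), cursors c1@6 c2@12 c3@16, authorship ....111...222.333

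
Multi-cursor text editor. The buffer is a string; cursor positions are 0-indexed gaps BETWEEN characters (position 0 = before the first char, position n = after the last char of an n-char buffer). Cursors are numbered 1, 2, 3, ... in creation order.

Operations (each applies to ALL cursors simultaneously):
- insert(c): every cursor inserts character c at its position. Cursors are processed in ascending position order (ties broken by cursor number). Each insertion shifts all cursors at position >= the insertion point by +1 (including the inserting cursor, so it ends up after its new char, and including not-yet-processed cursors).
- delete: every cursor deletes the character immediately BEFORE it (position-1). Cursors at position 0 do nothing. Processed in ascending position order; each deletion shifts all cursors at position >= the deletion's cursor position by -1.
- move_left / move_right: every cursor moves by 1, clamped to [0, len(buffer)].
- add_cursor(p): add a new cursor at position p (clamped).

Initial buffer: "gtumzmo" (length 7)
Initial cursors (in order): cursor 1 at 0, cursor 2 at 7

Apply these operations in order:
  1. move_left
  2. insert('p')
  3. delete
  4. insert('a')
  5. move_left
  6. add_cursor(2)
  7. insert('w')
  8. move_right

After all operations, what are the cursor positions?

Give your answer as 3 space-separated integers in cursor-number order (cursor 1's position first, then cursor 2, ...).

After op 1 (move_left): buffer="gtumzmo" (len 7), cursors c1@0 c2@6, authorship .......
After op 2 (insert('p')): buffer="pgtumzmpo" (len 9), cursors c1@1 c2@8, authorship 1......2.
After op 3 (delete): buffer="gtumzmo" (len 7), cursors c1@0 c2@6, authorship .......
After op 4 (insert('a')): buffer="agtumzmao" (len 9), cursors c1@1 c2@8, authorship 1......2.
After op 5 (move_left): buffer="agtumzmao" (len 9), cursors c1@0 c2@7, authorship 1......2.
After op 6 (add_cursor(2)): buffer="agtumzmao" (len 9), cursors c1@0 c3@2 c2@7, authorship 1......2.
After op 7 (insert('w')): buffer="wagwtumzmwao" (len 12), cursors c1@1 c3@4 c2@10, authorship 11.3.....22.
After op 8 (move_right): buffer="wagwtumzmwao" (len 12), cursors c1@2 c3@5 c2@11, authorship 11.3.....22.

Answer: 2 11 5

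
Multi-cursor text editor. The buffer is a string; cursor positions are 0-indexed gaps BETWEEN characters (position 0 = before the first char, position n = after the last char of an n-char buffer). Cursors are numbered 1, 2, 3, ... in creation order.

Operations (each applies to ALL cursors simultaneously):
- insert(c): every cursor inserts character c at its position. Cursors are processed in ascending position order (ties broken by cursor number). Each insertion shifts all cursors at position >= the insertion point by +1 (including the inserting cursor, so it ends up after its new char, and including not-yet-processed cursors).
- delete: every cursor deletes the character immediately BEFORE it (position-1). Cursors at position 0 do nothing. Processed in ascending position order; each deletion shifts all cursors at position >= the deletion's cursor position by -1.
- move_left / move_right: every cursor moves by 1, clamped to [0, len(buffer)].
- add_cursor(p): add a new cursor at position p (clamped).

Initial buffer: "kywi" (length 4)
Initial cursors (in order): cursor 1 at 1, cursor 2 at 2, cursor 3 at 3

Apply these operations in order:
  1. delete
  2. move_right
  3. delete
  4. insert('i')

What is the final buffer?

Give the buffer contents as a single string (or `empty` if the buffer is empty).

Answer: iii

Derivation:
After op 1 (delete): buffer="i" (len 1), cursors c1@0 c2@0 c3@0, authorship .
After op 2 (move_right): buffer="i" (len 1), cursors c1@1 c2@1 c3@1, authorship .
After op 3 (delete): buffer="" (len 0), cursors c1@0 c2@0 c3@0, authorship 
After op 4 (insert('i')): buffer="iii" (len 3), cursors c1@3 c2@3 c3@3, authorship 123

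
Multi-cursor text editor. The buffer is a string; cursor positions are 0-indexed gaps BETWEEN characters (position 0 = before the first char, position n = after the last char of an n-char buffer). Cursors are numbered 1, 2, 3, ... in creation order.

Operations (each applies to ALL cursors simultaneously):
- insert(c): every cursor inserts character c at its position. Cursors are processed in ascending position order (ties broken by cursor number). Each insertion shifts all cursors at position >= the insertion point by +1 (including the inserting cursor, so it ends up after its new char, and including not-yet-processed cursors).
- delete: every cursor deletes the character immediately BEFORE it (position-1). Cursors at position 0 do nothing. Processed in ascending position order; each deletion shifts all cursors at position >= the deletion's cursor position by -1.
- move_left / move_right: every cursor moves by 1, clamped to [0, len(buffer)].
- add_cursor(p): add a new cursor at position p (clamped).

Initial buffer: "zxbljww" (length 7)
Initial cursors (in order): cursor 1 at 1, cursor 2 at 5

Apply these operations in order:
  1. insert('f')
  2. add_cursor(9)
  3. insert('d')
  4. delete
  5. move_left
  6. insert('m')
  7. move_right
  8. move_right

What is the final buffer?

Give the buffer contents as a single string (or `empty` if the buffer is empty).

After op 1 (insert('f')): buffer="zfxbljfww" (len 9), cursors c1@2 c2@7, authorship .1....2..
After op 2 (add_cursor(9)): buffer="zfxbljfww" (len 9), cursors c1@2 c2@7 c3@9, authorship .1....2..
After op 3 (insert('d')): buffer="zfdxbljfdwwd" (len 12), cursors c1@3 c2@9 c3@12, authorship .11....22..3
After op 4 (delete): buffer="zfxbljfww" (len 9), cursors c1@2 c2@7 c3@9, authorship .1....2..
After op 5 (move_left): buffer="zfxbljfww" (len 9), cursors c1@1 c2@6 c3@8, authorship .1....2..
After op 6 (insert('m')): buffer="zmfxbljmfwmw" (len 12), cursors c1@2 c2@8 c3@11, authorship .11....22.3.
After op 7 (move_right): buffer="zmfxbljmfwmw" (len 12), cursors c1@3 c2@9 c3@12, authorship .11....22.3.
After op 8 (move_right): buffer="zmfxbljmfwmw" (len 12), cursors c1@4 c2@10 c3@12, authorship .11....22.3.

Answer: zmfxbljmfwmw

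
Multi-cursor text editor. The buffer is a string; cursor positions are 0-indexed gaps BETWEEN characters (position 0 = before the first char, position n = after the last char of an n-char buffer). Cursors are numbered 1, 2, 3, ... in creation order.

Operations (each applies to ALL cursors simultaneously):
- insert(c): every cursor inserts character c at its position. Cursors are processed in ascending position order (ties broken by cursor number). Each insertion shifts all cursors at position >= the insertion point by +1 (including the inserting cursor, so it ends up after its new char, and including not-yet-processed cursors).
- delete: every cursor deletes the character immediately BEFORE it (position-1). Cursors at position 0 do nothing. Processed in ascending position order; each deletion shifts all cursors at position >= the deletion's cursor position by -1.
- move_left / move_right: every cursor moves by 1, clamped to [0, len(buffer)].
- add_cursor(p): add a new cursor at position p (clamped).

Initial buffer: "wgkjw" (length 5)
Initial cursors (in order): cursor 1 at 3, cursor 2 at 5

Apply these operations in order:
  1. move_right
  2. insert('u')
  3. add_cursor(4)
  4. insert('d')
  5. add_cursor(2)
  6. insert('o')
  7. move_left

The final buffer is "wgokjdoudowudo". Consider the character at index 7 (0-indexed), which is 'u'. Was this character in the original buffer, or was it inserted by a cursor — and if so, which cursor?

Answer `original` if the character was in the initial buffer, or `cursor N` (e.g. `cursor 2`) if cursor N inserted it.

Answer: cursor 1

Derivation:
After op 1 (move_right): buffer="wgkjw" (len 5), cursors c1@4 c2@5, authorship .....
After op 2 (insert('u')): buffer="wgkjuwu" (len 7), cursors c1@5 c2@7, authorship ....1.2
After op 3 (add_cursor(4)): buffer="wgkjuwu" (len 7), cursors c3@4 c1@5 c2@7, authorship ....1.2
After op 4 (insert('d')): buffer="wgkjdudwud" (len 10), cursors c3@5 c1@7 c2@10, authorship ....311.22
After op 5 (add_cursor(2)): buffer="wgkjdudwud" (len 10), cursors c4@2 c3@5 c1@7 c2@10, authorship ....311.22
After op 6 (insert('o')): buffer="wgokjdoudowudo" (len 14), cursors c4@3 c3@7 c1@10 c2@14, authorship ..4..33111.222
After op 7 (move_left): buffer="wgokjdoudowudo" (len 14), cursors c4@2 c3@6 c1@9 c2@13, authorship ..4..33111.222
Authorship (.=original, N=cursor N): . . 4 . . 3 3 1 1 1 . 2 2 2
Index 7: author = 1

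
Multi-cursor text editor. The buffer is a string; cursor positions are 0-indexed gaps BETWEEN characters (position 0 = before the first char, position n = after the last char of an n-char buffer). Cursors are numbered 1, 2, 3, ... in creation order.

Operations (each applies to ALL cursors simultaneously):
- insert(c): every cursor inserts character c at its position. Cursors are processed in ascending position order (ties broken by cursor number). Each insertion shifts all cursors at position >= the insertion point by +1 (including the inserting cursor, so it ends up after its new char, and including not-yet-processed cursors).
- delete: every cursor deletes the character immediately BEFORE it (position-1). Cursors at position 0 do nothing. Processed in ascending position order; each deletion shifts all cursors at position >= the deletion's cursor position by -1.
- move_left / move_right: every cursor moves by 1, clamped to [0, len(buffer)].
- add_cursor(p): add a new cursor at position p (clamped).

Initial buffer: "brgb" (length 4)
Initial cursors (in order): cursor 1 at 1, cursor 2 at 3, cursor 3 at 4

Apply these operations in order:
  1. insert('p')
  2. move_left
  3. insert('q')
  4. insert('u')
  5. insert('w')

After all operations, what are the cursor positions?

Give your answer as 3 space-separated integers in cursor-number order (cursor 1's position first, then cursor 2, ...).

Answer: 4 10 15

Derivation:
After op 1 (insert('p')): buffer="bprgpbp" (len 7), cursors c1@2 c2@5 c3@7, authorship .1..2.3
After op 2 (move_left): buffer="bprgpbp" (len 7), cursors c1@1 c2@4 c3@6, authorship .1..2.3
After op 3 (insert('q')): buffer="bqprgqpbqp" (len 10), cursors c1@2 c2@6 c3@9, authorship .11..22.33
After op 4 (insert('u')): buffer="bquprgqupbqup" (len 13), cursors c1@3 c2@8 c3@12, authorship .111..222.333
After op 5 (insert('w')): buffer="bquwprgquwpbquwp" (len 16), cursors c1@4 c2@10 c3@15, authorship .1111..2222.3333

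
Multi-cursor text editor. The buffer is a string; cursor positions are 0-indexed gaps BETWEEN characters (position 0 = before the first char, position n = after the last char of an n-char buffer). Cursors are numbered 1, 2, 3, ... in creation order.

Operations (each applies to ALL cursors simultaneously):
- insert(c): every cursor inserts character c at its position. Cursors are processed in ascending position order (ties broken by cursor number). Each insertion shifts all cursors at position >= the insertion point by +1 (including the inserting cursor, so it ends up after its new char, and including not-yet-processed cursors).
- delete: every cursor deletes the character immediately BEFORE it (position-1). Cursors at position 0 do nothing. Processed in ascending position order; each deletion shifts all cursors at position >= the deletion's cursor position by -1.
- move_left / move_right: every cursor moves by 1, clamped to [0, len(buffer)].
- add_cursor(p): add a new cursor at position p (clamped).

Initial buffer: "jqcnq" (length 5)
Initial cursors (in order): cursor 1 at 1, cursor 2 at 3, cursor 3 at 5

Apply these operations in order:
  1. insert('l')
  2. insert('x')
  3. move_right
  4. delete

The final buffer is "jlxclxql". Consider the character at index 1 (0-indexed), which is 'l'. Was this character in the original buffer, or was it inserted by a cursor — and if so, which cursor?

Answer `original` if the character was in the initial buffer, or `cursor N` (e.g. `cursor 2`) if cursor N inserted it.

After op 1 (insert('l')): buffer="jlqclnql" (len 8), cursors c1@2 c2@5 c3@8, authorship .1..2..3
After op 2 (insert('x')): buffer="jlxqclxnqlx" (len 11), cursors c1@3 c2@7 c3@11, authorship .11..22..33
After op 3 (move_right): buffer="jlxqclxnqlx" (len 11), cursors c1@4 c2@8 c3@11, authorship .11..22..33
After op 4 (delete): buffer="jlxclxql" (len 8), cursors c1@3 c2@6 c3@8, authorship .11.22.3
Authorship (.=original, N=cursor N): . 1 1 . 2 2 . 3
Index 1: author = 1

Answer: cursor 1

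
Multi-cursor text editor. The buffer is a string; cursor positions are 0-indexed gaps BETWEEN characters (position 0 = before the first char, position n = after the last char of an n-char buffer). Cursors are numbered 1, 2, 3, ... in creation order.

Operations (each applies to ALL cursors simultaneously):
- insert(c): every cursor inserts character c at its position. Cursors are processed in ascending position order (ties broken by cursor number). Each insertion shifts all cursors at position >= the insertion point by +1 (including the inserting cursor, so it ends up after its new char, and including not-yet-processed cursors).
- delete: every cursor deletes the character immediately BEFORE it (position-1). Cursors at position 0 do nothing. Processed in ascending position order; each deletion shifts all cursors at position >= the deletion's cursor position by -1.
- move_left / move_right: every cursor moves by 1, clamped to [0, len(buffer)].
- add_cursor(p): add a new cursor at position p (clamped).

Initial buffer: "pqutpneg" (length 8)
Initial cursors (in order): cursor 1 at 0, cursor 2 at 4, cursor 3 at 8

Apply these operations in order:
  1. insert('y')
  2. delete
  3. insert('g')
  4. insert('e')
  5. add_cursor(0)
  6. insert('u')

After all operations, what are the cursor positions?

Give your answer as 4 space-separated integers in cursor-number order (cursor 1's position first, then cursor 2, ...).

After op 1 (insert('y')): buffer="ypqutypnegy" (len 11), cursors c1@1 c2@6 c3@11, authorship 1....2....3
After op 2 (delete): buffer="pqutpneg" (len 8), cursors c1@0 c2@4 c3@8, authorship ........
After op 3 (insert('g')): buffer="gpqutgpnegg" (len 11), cursors c1@1 c2@6 c3@11, authorship 1....2....3
After op 4 (insert('e')): buffer="gepqutgepnegge" (len 14), cursors c1@2 c2@8 c3@14, authorship 11....22....33
After op 5 (add_cursor(0)): buffer="gepqutgepnegge" (len 14), cursors c4@0 c1@2 c2@8 c3@14, authorship 11....22....33
After op 6 (insert('u')): buffer="ugeupqutgeupneggeu" (len 18), cursors c4@1 c1@4 c2@11 c3@18, authorship 4111....222....333

Answer: 4 11 18 1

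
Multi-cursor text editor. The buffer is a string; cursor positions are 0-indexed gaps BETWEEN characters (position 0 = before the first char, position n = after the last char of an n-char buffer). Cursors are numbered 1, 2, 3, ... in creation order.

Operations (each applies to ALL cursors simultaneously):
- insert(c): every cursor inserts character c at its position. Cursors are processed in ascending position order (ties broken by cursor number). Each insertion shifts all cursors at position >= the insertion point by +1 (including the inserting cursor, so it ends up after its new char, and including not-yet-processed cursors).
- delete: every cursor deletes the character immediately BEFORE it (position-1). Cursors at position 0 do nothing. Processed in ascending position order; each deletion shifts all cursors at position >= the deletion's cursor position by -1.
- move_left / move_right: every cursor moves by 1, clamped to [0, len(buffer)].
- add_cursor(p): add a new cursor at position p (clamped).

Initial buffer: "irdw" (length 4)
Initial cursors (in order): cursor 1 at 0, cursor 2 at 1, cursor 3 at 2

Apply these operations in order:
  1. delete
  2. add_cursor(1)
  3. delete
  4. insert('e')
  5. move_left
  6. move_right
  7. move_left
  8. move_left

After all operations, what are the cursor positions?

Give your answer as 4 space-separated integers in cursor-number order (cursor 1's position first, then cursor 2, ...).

After op 1 (delete): buffer="dw" (len 2), cursors c1@0 c2@0 c3@0, authorship ..
After op 2 (add_cursor(1)): buffer="dw" (len 2), cursors c1@0 c2@0 c3@0 c4@1, authorship ..
After op 3 (delete): buffer="w" (len 1), cursors c1@0 c2@0 c3@0 c4@0, authorship .
After op 4 (insert('e')): buffer="eeeew" (len 5), cursors c1@4 c2@4 c3@4 c4@4, authorship 1234.
After op 5 (move_left): buffer="eeeew" (len 5), cursors c1@3 c2@3 c3@3 c4@3, authorship 1234.
After op 6 (move_right): buffer="eeeew" (len 5), cursors c1@4 c2@4 c3@4 c4@4, authorship 1234.
After op 7 (move_left): buffer="eeeew" (len 5), cursors c1@3 c2@3 c3@3 c4@3, authorship 1234.
After op 8 (move_left): buffer="eeeew" (len 5), cursors c1@2 c2@2 c3@2 c4@2, authorship 1234.

Answer: 2 2 2 2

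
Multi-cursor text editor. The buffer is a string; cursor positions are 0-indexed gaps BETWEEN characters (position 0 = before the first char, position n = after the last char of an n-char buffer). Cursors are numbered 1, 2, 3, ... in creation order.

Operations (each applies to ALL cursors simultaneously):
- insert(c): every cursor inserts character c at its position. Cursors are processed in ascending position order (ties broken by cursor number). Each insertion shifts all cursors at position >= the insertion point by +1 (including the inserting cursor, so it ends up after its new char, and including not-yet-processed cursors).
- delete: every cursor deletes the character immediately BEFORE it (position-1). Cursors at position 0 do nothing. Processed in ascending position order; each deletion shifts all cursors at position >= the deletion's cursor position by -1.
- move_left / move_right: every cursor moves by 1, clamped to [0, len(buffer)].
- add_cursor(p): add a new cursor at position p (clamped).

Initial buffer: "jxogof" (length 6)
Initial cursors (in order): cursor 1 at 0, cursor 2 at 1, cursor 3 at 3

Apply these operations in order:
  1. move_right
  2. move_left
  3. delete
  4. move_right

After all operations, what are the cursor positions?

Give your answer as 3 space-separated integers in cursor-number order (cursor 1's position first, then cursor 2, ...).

After op 1 (move_right): buffer="jxogof" (len 6), cursors c1@1 c2@2 c3@4, authorship ......
After op 2 (move_left): buffer="jxogof" (len 6), cursors c1@0 c2@1 c3@3, authorship ......
After op 3 (delete): buffer="xgof" (len 4), cursors c1@0 c2@0 c3@1, authorship ....
After op 4 (move_right): buffer="xgof" (len 4), cursors c1@1 c2@1 c3@2, authorship ....

Answer: 1 1 2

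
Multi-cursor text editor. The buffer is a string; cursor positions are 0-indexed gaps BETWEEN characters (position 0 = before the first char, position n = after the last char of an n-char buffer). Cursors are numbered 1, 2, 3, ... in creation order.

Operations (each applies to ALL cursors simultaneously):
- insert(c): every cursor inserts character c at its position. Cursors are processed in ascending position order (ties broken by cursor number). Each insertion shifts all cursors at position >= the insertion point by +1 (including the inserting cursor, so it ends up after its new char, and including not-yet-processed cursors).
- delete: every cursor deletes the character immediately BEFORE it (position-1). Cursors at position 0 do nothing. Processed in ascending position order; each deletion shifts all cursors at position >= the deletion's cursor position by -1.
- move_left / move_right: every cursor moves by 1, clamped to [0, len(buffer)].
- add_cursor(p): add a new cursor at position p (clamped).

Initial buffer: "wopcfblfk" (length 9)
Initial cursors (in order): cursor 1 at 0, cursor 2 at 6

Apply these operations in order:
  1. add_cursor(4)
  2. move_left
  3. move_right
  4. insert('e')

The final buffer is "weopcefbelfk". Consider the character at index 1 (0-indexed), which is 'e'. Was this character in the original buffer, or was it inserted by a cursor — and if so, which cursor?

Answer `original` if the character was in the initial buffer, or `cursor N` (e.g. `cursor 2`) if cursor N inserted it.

After op 1 (add_cursor(4)): buffer="wopcfblfk" (len 9), cursors c1@0 c3@4 c2@6, authorship .........
After op 2 (move_left): buffer="wopcfblfk" (len 9), cursors c1@0 c3@3 c2@5, authorship .........
After op 3 (move_right): buffer="wopcfblfk" (len 9), cursors c1@1 c3@4 c2@6, authorship .........
After op 4 (insert('e')): buffer="weopcefbelfk" (len 12), cursors c1@2 c3@6 c2@9, authorship .1...3..2...
Authorship (.=original, N=cursor N): . 1 . . . 3 . . 2 . . .
Index 1: author = 1

Answer: cursor 1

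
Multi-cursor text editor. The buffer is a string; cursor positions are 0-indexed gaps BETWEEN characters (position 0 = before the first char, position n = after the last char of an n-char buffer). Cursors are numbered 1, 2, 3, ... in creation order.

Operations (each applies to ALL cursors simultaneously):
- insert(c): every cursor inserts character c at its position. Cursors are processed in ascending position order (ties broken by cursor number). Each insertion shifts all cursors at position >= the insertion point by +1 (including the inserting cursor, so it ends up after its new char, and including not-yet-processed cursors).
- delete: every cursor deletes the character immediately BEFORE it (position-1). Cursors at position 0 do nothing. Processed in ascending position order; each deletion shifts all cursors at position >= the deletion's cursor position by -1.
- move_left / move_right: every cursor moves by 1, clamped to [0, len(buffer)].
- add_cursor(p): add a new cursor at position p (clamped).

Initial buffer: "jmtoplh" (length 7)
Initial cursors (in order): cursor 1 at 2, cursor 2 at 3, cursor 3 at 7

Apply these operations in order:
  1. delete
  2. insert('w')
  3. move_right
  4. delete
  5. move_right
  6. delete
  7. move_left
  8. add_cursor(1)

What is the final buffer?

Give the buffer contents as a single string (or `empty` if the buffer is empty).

After op 1 (delete): buffer="jopl" (len 4), cursors c1@1 c2@1 c3@4, authorship ....
After op 2 (insert('w')): buffer="jwwoplw" (len 7), cursors c1@3 c2@3 c3@7, authorship .12...3
After op 3 (move_right): buffer="jwwoplw" (len 7), cursors c1@4 c2@4 c3@7, authorship .12...3
After op 4 (delete): buffer="jwpl" (len 4), cursors c1@2 c2@2 c3@4, authorship .1..
After op 5 (move_right): buffer="jwpl" (len 4), cursors c1@3 c2@3 c3@4, authorship .1..
After op 6 (delete): buffer="j" (len 1), cursors c1@1 c2@1 c3@1, authorship .
After op 7 (move_left): buffer="j" (len 1), cursors c1@0 c2@0 c3@0, authorship .
After op 8 (add_cursor(1)): buffer="j" (len 1), cursors c1@0 c2@0 c3@0 c4@1, authorship .

Answer: j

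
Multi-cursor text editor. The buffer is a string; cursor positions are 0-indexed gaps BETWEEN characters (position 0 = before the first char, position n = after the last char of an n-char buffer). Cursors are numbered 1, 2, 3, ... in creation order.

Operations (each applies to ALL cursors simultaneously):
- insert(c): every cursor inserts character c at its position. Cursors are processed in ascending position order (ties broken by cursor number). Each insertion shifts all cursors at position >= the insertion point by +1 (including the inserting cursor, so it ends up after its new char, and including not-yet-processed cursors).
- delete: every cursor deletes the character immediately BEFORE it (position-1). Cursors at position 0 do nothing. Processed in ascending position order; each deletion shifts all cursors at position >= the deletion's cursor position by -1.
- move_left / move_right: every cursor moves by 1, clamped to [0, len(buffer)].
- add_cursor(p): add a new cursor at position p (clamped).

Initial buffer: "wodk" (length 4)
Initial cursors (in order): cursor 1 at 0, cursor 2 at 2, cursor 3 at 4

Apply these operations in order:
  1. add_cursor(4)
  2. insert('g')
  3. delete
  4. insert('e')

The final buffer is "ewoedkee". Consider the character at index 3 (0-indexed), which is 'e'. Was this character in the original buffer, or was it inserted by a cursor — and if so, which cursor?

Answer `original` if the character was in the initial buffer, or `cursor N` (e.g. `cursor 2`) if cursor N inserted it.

Answer: cursor 2

Derivation:
After op 1 (add_cursor(4)): buffer="wodk" (len 4), cursors c1@0 c2@2 c3@4 c4@4, authorship ....
After op 2 (insert('g')): buffer="gwogdkgg" (len 8), cursors c1@1 c2@4 c3@8 c4@8, authorship 1..2..34
After op 3 (delete): buffer="wodk" (len 4), cursors c1@0 c2@2 c3@4 c4@4, authorship ....
After op 4 (insert('e')): buffer="ewoedkee" (len 8), cursors c1@1 c2@4 c3@8 c4@8, authorship 1..2..34
Authorship (.=original, N=cursor N): 1 . . 2 . . 3 4
Index 3: author = 2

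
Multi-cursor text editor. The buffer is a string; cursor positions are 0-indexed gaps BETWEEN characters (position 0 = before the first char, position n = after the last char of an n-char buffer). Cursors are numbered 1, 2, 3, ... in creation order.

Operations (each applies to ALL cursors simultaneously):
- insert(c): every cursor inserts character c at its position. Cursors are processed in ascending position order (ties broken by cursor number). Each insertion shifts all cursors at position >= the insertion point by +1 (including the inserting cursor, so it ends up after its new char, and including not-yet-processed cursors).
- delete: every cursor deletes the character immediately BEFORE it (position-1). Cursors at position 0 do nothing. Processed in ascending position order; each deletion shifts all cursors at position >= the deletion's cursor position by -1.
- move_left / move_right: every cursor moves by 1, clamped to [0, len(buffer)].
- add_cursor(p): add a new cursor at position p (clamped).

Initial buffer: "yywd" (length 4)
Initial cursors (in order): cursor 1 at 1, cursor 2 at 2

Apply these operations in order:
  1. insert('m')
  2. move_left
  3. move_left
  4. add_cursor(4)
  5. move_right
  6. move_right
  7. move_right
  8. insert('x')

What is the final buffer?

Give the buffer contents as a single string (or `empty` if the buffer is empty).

After op 1 (insert('m')): buffer="ymymwd" (len 6), cursors c1@2 c2@4, authorship .1.2..
After op 2 (move_left): buffer="ymymwd" (len 6), cursors c1@1 c2@3, authorship .1.2..
After op 3 (move_left): buffer="ymymwd" (len 6), cursors c1@0 c2@2, authorship .1.2..
After op 4 (add_cursor(4)): buffer="ymymwd" (len 6), cursors c1@0 c2@2 c3@4, authorship .1.2..
After op 5 (move_right): buffer="ymymwd" (len 6), cursors c1@1 c2@3 c3@5, authorship .1.2..
After op 6 (move_right): buffer="ymymwd" (len 6), cursors c1@2 c2@4 c3@6, authorship .1.2..
After op 7 (move_right): buffer="ymymwd" (len 6), cursors c1@3 c2@5 c3@6, authorship .1.2..
After op 8 (insert('x')): buffer="ymyxmwxdx" (len 9), cursors c1@4 c2@7 c3@9, authorship .1.12.2.3

Answer: ymyxmwxdx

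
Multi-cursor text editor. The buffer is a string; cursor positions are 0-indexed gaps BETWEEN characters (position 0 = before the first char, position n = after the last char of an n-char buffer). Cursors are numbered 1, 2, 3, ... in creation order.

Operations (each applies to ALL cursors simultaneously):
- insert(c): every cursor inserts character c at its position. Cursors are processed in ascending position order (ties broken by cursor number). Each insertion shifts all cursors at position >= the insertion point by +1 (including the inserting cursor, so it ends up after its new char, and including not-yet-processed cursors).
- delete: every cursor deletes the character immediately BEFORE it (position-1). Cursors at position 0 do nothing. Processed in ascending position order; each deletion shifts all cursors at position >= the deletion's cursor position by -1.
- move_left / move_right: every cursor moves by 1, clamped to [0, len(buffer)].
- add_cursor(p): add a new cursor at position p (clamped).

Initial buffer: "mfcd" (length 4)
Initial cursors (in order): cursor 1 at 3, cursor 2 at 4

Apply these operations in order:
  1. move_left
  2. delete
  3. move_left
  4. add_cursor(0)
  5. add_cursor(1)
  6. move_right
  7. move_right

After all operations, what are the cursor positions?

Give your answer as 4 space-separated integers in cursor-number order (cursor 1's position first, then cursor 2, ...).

Answer: 2 2 2 2

Derivation:
After op 1 (move_left): buffer="mfcd" (len 4), cursors c1@2 c2@3, authorship ....
After op 2 (delete): buffer="md" (len 2), cursors c1@1 c2@1, authorship ..
After op 3 (move_left): buffer="md" (len 2), cursors c1@0 c2@0, authorship ..
After op 4 (add_cursor(0)): buffer="md" (len 2), cursors c1@0 c2@0 c3@0, authorship ..
After op 5 (add_cursor(1)): buffer="md" (len 2), cursors c1@0 c2@0 c3@0 c4@1, authorship ..
After op 6 (move_right): buffer="md" (len 2), cursors c1@1 c2@1 c3@1 c4@2, authorship ..
After op 7 (move_right): buffer="md" (len 2), cursors c1@2 c2@2 c3@2 c4@2, authorship ..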